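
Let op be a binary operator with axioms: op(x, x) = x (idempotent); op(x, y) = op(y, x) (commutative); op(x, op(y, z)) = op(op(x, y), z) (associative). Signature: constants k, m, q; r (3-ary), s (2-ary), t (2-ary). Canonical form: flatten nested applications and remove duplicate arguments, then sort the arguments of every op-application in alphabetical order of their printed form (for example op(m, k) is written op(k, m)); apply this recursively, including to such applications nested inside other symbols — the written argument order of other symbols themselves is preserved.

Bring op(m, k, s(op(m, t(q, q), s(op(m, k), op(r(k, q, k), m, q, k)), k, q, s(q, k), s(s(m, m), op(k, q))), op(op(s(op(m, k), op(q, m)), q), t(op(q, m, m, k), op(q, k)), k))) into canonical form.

Canonicalize subterm:  s(op(m, t(q, q), s(op(m, k), op(r(k, q, k), m, q, k)), k, q, s(q, k), s(s(m, m), op(k, q))), op(op(s(op(m, k), op(q, m)), q), t(op(q, m, m, k), op(q, k)), k))  →  s(op(k, m, q, s(op(k, m), op(k, m, q, r(k, q, k))), s(q, k), s(s(m, m), op(k, q)), t(q, q)), op(k, q, s(op(k, m), op(m, q)), t(op(k, m, q), op(k, q))))
Order the arguments:  op(k, m, s(op(k, m, q, s(op(k, m), op(k, m, q, r(k, q, k))), s(q, k), s(s(m, m), op(k, q)), t(q, q)), op(k, q, s(op(k, m), op(m, q)), t(op(k, m, q), op(k, q)))))

Answer: op(k, m, s(op(k, m, q, s(op(k, m), op(k, m, q, r(k, q, k))), s(q, k), s(s(m, m), op(k, q)), t(q, q)), op(k, q, s(op(k, m), op(m, q)), t(op(k, m, q), op(k, q)))))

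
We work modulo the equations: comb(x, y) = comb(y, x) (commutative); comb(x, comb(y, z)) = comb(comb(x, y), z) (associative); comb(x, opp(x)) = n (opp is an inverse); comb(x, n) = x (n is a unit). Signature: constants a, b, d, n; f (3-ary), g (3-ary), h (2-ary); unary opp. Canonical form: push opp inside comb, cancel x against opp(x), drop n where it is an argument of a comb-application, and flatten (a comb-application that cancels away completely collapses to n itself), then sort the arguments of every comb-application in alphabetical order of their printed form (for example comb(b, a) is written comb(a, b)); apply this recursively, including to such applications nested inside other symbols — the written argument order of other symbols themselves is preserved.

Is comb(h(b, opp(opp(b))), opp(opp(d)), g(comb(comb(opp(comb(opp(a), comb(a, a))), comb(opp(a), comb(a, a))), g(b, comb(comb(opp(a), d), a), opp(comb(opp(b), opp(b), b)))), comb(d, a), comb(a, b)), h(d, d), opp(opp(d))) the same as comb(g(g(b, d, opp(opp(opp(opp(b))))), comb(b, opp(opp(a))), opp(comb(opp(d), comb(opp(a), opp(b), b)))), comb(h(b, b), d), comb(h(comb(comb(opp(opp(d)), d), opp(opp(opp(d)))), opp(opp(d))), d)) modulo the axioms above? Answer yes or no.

Answer: no — comb(d, d, g(g(b, d, b), comb(a, d), comb(a, b)), h(b, b), h(d, d)) vs comb(d, d, g(g(b, d, b), comb(a, b), comb(a, d)), h(b, b), h(d, d))

Derivation:
Left:  comb(h(b, opp(opp(b))), opp(opp(d)), g(comb(comb(opp(comb(opp(a), comb(a, a))), comb(opp(a), comb(a, a))), g(b, comb(comb(opp(a), d), a), opp(comb(opp(b), opp(b), b)))), comb(d, a), comb(a, b)), h(d, d), opp(opp(d)))
  Push opp inside:  distribute opp over comb and collapse double opp
  Combine occurrences:  comb(h(b, b), d, d, g(g(b, d, b), comb(a, d), comb(a, b)), h(d, d))
  Sort:  comb(d, d, g(g(b, d, b), comb(a, d), comb(a, b)), h(b, b), h(d, d))
Right:  comb(g(g(b, d, opp(opp(opp(opp(b))))), comb(b, opp(opp(a))), opp(comb(opp(d), comb(opp(a), opp(b), b)))), comb(h(b, b), d), comb(h(comb(comb(opp(opp(d)), d), opp(opp(opp(d)))), opp(opp(d))), d))
  Push opp inside:  distribute opp over comb and collapse double opp
  Collect:  comb(g(g(b, d, b), comb(a, b), comb(a, d)), h(b, b), d, d, h(d, d))
  Sort:  comb(d, d, g(g(b, d, b), comb(a, b), comb(a, d)), h(b, b), h(d, d))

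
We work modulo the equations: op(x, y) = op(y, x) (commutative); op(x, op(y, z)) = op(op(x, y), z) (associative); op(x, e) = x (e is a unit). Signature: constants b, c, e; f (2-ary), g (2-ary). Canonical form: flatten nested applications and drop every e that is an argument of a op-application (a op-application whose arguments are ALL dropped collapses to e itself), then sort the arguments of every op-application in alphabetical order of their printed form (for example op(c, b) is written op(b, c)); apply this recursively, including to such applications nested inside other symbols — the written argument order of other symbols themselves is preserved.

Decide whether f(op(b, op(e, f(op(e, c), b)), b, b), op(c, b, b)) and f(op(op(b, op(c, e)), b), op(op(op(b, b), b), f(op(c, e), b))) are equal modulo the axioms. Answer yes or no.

Left:  f(op(b, op(e, f(op(e, c), b)), b, b), op(c, b, b))
  Focus inside:  op(b, op(e, f(op(e, c), b)), b, b)
  Merge nested applications:  op(b, e, f(op(e, c), b), b, b)
  Inside:  f(op(e, c), b)  →  f(c, b)
  Unit:  drop e
  Sort arguments:  op(b, b, b, f(c, b))
  Rebuild:  f(op(b, b, b, f(c, b)), op(b, b, c))
Right:  f(op(op(b, op(c, e)), b), op(op(op(b, b), b), f(op(c, e), b)))
  Descend into:  op(op(op(b, b), b), f(op(c, e), b))
  Merge nested applications:  op(b, b, b, f(op(c, e), b))
  Simplify inside:  f(op(c, e), b)  →  f(c, b)
  Sort arguments:  op(b, b, b, f(c, b))
  Reassemble:  f(op(b, b, c), op(b, b, b, f(c, b)))

Answer: no — f(op(b, b, b, f(c, b)), op(b, b, c)) vs f(op(b, b, c), op(b, b, b, f(c, b)))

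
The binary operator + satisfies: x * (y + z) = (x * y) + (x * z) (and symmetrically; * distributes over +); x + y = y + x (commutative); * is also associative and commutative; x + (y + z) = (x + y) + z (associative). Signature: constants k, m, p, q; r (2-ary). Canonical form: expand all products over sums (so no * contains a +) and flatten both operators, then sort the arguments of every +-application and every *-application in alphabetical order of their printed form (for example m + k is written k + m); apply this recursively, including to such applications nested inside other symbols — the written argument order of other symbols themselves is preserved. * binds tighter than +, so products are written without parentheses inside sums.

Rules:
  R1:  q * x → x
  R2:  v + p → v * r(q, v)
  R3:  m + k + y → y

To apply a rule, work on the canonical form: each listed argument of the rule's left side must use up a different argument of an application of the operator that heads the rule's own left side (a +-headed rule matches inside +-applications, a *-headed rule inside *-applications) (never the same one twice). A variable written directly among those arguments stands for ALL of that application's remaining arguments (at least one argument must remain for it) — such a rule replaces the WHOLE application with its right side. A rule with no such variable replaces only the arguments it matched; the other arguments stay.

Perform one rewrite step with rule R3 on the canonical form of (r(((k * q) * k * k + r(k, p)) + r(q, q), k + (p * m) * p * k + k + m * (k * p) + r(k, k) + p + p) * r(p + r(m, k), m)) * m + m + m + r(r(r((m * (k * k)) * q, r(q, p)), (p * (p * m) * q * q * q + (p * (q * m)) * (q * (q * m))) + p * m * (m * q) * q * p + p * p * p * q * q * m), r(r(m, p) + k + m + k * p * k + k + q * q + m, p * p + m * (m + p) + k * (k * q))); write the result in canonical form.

Canonical form:  m + m + m * r(k * k * k * q + r(k, p) + r(q, q), k + k + k * m * p + k * m * p * p + p + p + r(k, k)) * r(p + r(m, k), m) + r(r(r(k * k * m * q, r(q, p)), m * m * p * p * q * q + m * m * p * q * q * q + m * p * p * p * q * q + m * p * p * q * q * q), r(k + k + k * k * p + m + m + q * q + r(m, p), k * k * q + m * m + m * p + p * p))
Apply R3:  consuming k, m;  y := k + k * k * p + m + q * q + r(m, p)
The variable takes the whole remainder — replace the entire application.
Result:  m + m + m * r(k * k * k * q + r(k, p) + r(q, q), k + k + k * m * p + k * m * p * p + p + p + r(k, k)) * r(p + r(m, k), m) + r(r(r(k * k * m * q, r(q, p)), m * m * p * p * q * q + m * m * p * q * q * q + m * p * p * p * q * q + m * p * p * q * q * q), r(k + k * k * p + m + q * q + r(m, p), k * k * q + m * m + m * p + p * p))

Answer: m + m + m * r(k * k * k * q + r(k, p) + r(q, q), k + k + k * m * p + k * m * p * p + p + p + r(k, k)) * r(p + r(m, k), m) + r(r(r(k * k * m * q, r(q, p)), m * m * p * p * q * q + m * m * p * q * q * q + m * p * p * p * q * q + m * p * p * q * q * q), r(k + k * k * p + m + q * q + r(m, p), k * k * q + m * m + m * p + p * p))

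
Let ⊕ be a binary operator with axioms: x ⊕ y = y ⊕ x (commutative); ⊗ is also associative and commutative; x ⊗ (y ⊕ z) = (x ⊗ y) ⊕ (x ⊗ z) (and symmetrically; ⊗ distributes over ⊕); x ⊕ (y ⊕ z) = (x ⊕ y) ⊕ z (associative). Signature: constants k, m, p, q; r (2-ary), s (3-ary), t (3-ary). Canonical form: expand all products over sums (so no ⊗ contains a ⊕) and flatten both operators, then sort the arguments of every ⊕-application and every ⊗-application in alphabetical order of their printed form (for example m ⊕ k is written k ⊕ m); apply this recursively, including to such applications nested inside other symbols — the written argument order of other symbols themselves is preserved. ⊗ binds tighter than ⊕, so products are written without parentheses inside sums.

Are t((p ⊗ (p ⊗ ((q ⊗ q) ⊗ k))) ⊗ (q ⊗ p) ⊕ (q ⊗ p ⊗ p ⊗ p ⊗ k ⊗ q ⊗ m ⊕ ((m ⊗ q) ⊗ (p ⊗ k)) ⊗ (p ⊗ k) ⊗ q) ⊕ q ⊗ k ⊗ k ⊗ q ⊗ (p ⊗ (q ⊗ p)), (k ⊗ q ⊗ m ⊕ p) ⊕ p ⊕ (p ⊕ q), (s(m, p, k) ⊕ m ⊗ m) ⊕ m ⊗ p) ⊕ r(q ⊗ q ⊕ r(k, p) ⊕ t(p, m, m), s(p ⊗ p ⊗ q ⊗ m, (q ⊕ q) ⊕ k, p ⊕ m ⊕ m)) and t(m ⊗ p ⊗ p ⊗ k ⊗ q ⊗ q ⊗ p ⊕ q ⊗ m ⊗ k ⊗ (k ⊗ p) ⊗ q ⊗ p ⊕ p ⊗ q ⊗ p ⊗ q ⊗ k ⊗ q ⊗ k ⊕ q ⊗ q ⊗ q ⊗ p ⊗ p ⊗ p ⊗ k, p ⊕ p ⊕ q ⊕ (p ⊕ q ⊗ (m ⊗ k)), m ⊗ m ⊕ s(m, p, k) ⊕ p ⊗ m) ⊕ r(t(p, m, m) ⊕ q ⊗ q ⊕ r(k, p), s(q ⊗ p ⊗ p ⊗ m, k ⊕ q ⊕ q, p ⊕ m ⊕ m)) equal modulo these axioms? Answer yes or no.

Answer: yes — both canonical forms are r(q ⊗ q ⊕ r(k, p) ⊕ t(p, m, m), s(m ⊗ p ⊗ p ⊗ q, k ⊕ q ⊕ q, m ⊕ m ⊕ p)) ⊕ t(k ⊗ k ⊗ m ⊗ p ⊗ p ⊗ q ⊗ q ⊕ k ⊗ k ⊗ p ⊗ p ⊗ q ⊗ q ⊗ q ⊕ k ⊗ m ⊗ p ⊗ p ⊗ p ⊗ q ⊗ q ⊕ k ⊗ p ⊗ p ⊗ p ⊗ q ⊗ q ⊗ q, k ⊗ m ⊗ q ⊕ p ⊕ p ⊕ p ⊕ q, m ⊗ m ⊕ m ⊗ p ⊕ s(m, p, k))

Derivation:
Left:  t((p ⊗ (p ⊗ ((q ⊗ q) ⊗ k))) ⊗ (q ⊗ p) ⊕ (q ⊗ p ⊗ p ⊗ p ⊗ k ⊗ q ⊗ m ⊕ ((m ⊗ q) ⊗ (p ⊗ k)) ⊗ (p ⊗ k) ⊗ q) ⊕ q ⊗ k ⊗ k ⊗ q ⊗ (p ⊗ (q ⊗ p)), (k ⊗ q ⊗ m ⊕ p) ⊕ p ⊕ (p ⊕ q), (s(m, p, k) ⊕ m ⊗ m) ⊕ m ⊗ p) ⊕ r(q ⊗ q ⊕ r(k, p) ⊕ t(p, m, m), s(p ⊗ p ⊗ q ⊗ m, (q ⊕ q) ⊕ k, p ⊕ m ⊕ m))
  Flatten:  t(k ⊗ k ⊗ m ⊗ p ⊗ p ⊗ q ⊗ q ⊕ k ⊗ k ⊗ p ⊗ p ⊗ q ⊗ q ⊗ q ⊕ k ⊗ m ⊗ p ⊗ p ⊗ p ⊗ q ⊗ q ⊕ k ⊗ p ⊗ p ⊗ p ⊗ q ⊗ q ⊗ q, k ⊗ m ⊗ q ⊕ p ⊕ p ⊕ p ⊕ q, m ⊗ m ⊕ m ⊗ p ⊕ s(m, p, k)) ⊕ r(q ⊗ q ⊕ r(k, p) ⊕ t(p, m, m), s(m ⊗ p ⊗ p ⊗ q, k ⊕ q ⊕ q, m ⊕ m ⊕ p))
  Sort arguments:  r(q ⊗ q ⊕ r(k, p) ⊕ t(p, m, m), s(m ⊗ p ⊗ p ⊗ q, k ⊕ q ⊕ q, m ⊕ m ⊕ p)) ⊕ t(k ⊗ k ⊗ m ⊗ p ⊗ p ⊗ q ⊗ q ⊕ k ⊗ k ⊗ p ⊗ p ⊗ q ⊗ q ⊗ q ⊕ k ⊗ m ⊗ p ⊗ p ⊗ p ⊗ q ⊗ q ⊕ k ⊗ p ⊗ p ⊗ p ⊗ q ⊗ q ⊗ q, k ⊗ m ⊗ q ⊕ p ⊕ p ⊕ p ⊕ q, m ⊗ m ⊕ m ⊗ p ⊕ s(m, p, k))
Right:  t(m ⊗ p ⊗ p ⊗ k ⊗ q ⊗ q ⊗ p ⊕ q ⊗ m ⊗ k ⊗ (k ⊗ p) ⊗ q ⊗ p ⊕ p ⊗ q ⊗ p ⊗ q ⊗ k ⊗ q ⊗ k ⊕ q ⊗ q ⊗ q ⊗ p ⊗ p ⊗ p ⊗ k, p ⊕ p ⊕ q ⊕ (p ⊕ q ⊗ (m ⊗ k)), m ⊗ m ⊕ s(m, p, k) ⊕ p ⊗ m) ⊕ r(t(p, m, m) ⊕ q ⊗ q ⊕ r(k, p), s(q ⊗ p ⊗ p ⊗ m, k ⊕ q ⊕ q, p ⊕ m ⊕ m))
  Un-nest:  t(k ⊗ k ⊗ m ⊗ p ⊗ p ⊗ q ⊗ q ⊕ k ⊗ k ⊗ p ⊗ p ⊗ q ⊗ q ⊗ q ⊕ k ⊗ m ⊗ p ⊗ p ⊗ p ⊗ q ⊗ q ⊕ k ⊗ p ⊗ p ⊗ p ⊗ q ⊗ q ⊗ q, k ⊗ m ⊗ q ⊕ p ⊕ p ⊕ p ⊕ q, m ⊗ m ⊕ m ⊗ p ⊕ s(m, p, k)) ⊕ r(q ⊗ q ⊕ r(k, p) ⊕ t(p, m, m), s(m ⊗ p ⊗ p ⊗ q, k ⊕ q ⊕ q, m ⊕ m ⊕ p))
  Sort:  r(q ⊗ q ⊕ r(k, p) ⊕ t(p, m, m), s(m ⊗ p ⊗ p ⊗ q, k ⊕ q ⊕ q, m ⊕ m ⊕ p)) ⊕ t(k ⊗ k ⊗ m ⊗ p ⊗ p ⊗ q ⊗ q ⊕ k ⊗ k ⊗ p ⊗ p ⊗ q ⊗ q ⊗ q ⊕ k ⊗ m ⊗ p ⊗ p ⊗ p ⊗ q ⊗ q ⊕ k ⊗ p ⊗ p ⊗ p ⊗ q ⊗ q ⊗ q, k ⊗ m ⊗ q ⊕ p ⊕ p ⊕ p ⊕ q, m ⊗ m ⊕ m ⊗ p ⊕ s(m, p, k))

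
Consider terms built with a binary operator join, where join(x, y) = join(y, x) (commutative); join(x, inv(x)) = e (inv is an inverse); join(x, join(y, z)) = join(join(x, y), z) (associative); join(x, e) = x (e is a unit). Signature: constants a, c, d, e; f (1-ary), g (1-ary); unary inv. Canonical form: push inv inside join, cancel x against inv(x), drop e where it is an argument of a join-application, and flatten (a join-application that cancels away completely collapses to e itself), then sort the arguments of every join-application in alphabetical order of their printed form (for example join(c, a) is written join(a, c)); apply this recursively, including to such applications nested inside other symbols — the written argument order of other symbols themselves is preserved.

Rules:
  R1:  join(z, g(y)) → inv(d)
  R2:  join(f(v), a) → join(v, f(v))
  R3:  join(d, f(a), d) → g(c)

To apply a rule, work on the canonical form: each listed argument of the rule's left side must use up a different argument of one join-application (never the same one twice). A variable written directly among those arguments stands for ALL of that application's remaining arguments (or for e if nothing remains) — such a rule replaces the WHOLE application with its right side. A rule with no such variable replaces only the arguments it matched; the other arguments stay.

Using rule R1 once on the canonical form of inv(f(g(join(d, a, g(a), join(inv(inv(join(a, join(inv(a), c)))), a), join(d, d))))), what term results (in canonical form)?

Canonical form:  inv(f(g(join(a, a, c, d, d, d, g(a)))))
Apply R1:  consuming g(a);  y := a, z := join(a, a, c, d, d, d)
Every leftover argument binds to the variable; the entire application is replaced.
Result:  inv(f(g(inv(d))))

Answer: inv(f(g(inv(d))))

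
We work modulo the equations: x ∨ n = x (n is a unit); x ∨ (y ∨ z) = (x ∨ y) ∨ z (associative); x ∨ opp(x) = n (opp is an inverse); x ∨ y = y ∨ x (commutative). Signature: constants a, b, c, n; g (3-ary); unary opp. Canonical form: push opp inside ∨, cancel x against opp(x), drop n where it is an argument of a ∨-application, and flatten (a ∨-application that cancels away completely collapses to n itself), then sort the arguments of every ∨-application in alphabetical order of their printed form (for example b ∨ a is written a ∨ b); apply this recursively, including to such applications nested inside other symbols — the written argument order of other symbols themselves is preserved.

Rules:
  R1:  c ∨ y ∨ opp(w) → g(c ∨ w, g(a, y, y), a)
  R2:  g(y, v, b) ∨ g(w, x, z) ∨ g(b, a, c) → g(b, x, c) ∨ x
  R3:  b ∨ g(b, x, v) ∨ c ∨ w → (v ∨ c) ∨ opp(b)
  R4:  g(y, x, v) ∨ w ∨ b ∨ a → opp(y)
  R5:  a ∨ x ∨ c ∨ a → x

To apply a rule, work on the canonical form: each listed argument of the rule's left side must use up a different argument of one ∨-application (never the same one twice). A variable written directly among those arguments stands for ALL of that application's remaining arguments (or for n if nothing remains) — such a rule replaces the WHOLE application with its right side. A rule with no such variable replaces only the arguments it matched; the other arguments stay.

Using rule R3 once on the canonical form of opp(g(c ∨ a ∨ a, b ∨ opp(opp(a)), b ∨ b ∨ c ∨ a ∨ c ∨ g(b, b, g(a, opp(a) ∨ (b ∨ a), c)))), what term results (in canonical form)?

Canonical form:  opp(g(a ∨ a ∨ c, a ∨ b, a ∨ b ∨ b ∨ c ∨ c ∨ g(b, b, g(a, b, c))))
R3 matches:  uses b, c, g(b, b, g(a, b, c));  v := g(a, b, c), w := a ∨ b ∨ c, x := b
The variable takes the whole remainder — replace the entire application.
Result:  opp(g(a ∨ a ∨ c, a ∨ b, c ∨ g(a, b, c) ∨ opp(b)))

Answer: opp(g(a ∨ a ∨ c, a ∨ b, c ∨ g(a, b, c) ∨ opp(b)))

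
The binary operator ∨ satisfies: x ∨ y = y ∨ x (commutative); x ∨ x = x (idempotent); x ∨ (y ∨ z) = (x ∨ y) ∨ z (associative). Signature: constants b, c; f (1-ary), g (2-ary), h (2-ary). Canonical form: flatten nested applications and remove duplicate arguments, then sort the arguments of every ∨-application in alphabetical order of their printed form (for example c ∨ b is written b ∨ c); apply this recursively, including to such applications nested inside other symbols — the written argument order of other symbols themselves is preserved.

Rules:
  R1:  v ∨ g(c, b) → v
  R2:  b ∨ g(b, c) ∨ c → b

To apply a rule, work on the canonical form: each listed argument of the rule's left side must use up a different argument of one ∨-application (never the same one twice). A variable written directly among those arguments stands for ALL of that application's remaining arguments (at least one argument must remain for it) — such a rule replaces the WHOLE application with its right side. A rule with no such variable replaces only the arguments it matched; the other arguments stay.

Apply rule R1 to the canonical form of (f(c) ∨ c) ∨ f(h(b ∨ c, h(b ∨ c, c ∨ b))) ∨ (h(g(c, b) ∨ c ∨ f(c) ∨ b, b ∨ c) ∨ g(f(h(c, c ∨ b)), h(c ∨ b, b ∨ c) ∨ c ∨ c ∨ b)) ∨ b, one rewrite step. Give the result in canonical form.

Canonical form:  b ∨ c ∨ f(c) ∨ f(h(b ∨ c, h(b ∨ c, b ∨ c))) ∨ g(f(h(c, b ∨ c)), b ∨ c ∨ h(b ∨ c, b ∨ c)) ∨ h(b ∨ c ∨ f(c) ∨ g(c, b), b ∨ c)
Match R1:  consume g(c, b);  v := b ∨ c ∨ f(c)
The variable takes the whole remainder — replace the entire application.
New term:  b ∨ c ∨ f(c) ∨ f(h(b ∨ c, h(b ∨ c, b ∨ c))) ∨ g(f(h(c, b ∨ c)), b ∨ c ∨ h(b ∨ c, b ∨ c)) ∨ h(b ∨ c ∨ f(c), b ∨ c)

Answer: b ∨ c ∨ f(c) ∨ f(h(b ∨ c, h(b ∨ c, b ∨ c))) ∨ g(f(h(c, b ∨ c)), b ∨ c ∨ h(b ∨ c, b ∨ c)) ∨ h(b ∨ c ∨ f(c), b ∨ c)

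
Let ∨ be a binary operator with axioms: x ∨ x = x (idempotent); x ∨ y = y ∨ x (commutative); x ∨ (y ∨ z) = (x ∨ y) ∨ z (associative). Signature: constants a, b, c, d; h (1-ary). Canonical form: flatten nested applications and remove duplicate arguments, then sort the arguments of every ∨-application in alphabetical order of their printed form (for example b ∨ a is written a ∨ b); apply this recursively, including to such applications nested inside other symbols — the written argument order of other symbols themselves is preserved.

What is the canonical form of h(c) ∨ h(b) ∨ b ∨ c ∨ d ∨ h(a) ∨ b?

Answer: b ∨ c ∨ d ∨ h(a) ∨ h(b) ∨ h(c)

Derivation:
Drop duplicates:  drop duplicate b
Sort:  b ∨ c ∨ d ∨ h(a) ∨ h(b) ∨ h(c)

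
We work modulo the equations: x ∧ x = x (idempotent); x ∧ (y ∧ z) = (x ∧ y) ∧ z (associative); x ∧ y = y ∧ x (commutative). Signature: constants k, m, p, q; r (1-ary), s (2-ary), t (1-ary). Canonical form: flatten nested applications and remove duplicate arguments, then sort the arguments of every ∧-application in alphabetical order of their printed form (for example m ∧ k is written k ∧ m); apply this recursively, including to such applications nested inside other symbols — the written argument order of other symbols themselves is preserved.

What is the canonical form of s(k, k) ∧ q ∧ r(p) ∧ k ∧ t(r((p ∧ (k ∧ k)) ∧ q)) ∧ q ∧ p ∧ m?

Canonicalize subterm:  t(r((p ∧ (k ∧ k)) ∧ q))  →  t(r(k ∧ p ∧ q))
Idempotence:  drop duplicate q
Sort arguments:  k ∧ m ∧ p ∧ q ∧ r(p) ∧ s(k, k) ∧ t(r(k ∧ p ∧ q))

Answer: k ∧ m ∧ p ∧ q ∧ r(p) ∧ s(k, k) ∧ t(r(k ∧ p ∧ q))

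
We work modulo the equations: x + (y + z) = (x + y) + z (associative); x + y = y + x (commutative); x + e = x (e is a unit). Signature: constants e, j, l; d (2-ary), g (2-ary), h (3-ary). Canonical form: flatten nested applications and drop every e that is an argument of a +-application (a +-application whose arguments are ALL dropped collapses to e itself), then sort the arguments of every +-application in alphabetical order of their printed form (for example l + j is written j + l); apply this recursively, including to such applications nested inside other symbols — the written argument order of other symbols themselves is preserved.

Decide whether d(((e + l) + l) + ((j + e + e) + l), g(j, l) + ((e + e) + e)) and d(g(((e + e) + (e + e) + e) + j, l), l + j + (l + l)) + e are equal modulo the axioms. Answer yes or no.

Answer: no — d(j + l + l + l, g(j, l)) vs d(g(j, l), j + l + l + l)

Derivation:
Left:  d(((e + l) + l) + ((j + e + e) + l), g(j, l) + ((e + e) + e))
  Work inside:  ((e + l) + l) + ((j + e + e) + l)
  Merge nested applications:  e + l + l + j + e + e + l
  Units out:  drop e (×3)
  Order the arguments:  j + l + l + l
  Reassemble:  d(j + l + l + l, g(j, l))
Right:  d(g(((e + e) + (e + e) + e) + j, l), l + j + (l + l)) + e
  Canonicalize subterm:  d(g(((e + e) + (e + e) + e) + j, l), l + j + (l + l))  →  d(g(j, l), j + l + l + l)
  Unit:  drop e
  Order the arguments:  d(g(j, l), j + l + l + l)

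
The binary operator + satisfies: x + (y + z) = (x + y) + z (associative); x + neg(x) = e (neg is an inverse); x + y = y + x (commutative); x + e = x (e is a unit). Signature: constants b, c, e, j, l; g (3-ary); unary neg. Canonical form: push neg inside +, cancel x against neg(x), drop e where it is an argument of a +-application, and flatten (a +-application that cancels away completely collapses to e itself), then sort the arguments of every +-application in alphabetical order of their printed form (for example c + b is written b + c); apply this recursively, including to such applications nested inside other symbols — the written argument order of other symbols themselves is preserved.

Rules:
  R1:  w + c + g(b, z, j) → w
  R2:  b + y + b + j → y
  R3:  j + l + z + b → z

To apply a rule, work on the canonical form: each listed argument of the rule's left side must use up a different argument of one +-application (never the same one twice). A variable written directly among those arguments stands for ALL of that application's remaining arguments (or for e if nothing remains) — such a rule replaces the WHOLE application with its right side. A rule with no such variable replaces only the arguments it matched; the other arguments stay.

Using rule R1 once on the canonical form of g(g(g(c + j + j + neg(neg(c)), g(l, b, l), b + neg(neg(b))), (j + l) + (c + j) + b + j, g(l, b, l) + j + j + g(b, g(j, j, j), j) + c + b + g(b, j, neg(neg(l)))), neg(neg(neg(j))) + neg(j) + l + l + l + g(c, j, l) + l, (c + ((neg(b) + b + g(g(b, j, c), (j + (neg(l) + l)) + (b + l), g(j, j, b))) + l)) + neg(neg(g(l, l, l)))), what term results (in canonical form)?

Canonical form:  g(g(g(c + c + j + j, g(l, b, l), b + b), b + c + j + j + j + l, b + c + g(b, g(j, j, j), j) + g(b, j, l) + g(l, b, l) + j + j), g(c, j, l) + l + l + l + l + neg(j) + neg(j), c + g(g(b, j, c), b + j + l, g(j, j, b)) + g(l, l, l) + l)
Match R1:  consume c, g(b, g(j, j, j), j);  w := b + g(b, j, l) + g(l, b, l) + j + j, z := g(j, j, j)
The extension variable absorbs all remaining arguments, so the whole application is rewritten.
Result:  g(g(g(c + c + j + j, g(l, b, l), b + b), b + c + j + j + j + l, b + g(b, j, l) + g(l, b, l) + j + j), g(c, j, l) + l + l + l + l + neg(j) + neg(j), c + g(g(b, j, c), b + j + l, g(j, j, b)) + g(l, l, l) + l)

Answer: g(g(g(c + c + j + j, g(l, b, l), b + b), b + c + j + j + j + l, b + g(b, j, l) + g(l, b, l) + j + j), g(c, j, l) + l + l + l + l + neg(j) + neg(j), c + g(g(b, j, c), b + j + l, g(j, j, b)) + g(l, l, l) + l)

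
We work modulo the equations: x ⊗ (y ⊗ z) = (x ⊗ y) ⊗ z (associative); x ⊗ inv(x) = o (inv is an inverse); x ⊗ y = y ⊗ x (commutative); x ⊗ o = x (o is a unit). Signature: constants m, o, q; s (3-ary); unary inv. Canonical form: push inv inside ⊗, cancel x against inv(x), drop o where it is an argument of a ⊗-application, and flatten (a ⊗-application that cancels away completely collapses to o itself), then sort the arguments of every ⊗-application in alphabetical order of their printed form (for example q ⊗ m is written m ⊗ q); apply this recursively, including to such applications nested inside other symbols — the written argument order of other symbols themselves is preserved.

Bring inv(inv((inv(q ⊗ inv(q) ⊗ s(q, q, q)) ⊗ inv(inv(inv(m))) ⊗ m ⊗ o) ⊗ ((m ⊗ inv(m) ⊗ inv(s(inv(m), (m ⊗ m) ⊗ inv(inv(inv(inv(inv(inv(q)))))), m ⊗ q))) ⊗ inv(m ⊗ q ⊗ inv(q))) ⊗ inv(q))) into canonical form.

Push inv inside:  distribute inv over ⊗ and collapse double inv
Collect terms:  inv(q) ⊗ inv(s(q, q, q)) ⊗ inv(m) ⊗ inv(s(inv(m), m ⊗ m ⊗ q, m ⊗ q))
Sort:  inv(m) ⊗ inv(q) ⊗ inv(s(inv(m), m ⊗ m ⊗ q, m ⊗ q)) ⊗ inv(s(q, q, q))

Answer: inv(m) ⊗ inv(q) ⊗ inv(s(inv(m), m ⊗ m ⊗ q, m ⊗ q)) ⊗ inv(s(q, q, q))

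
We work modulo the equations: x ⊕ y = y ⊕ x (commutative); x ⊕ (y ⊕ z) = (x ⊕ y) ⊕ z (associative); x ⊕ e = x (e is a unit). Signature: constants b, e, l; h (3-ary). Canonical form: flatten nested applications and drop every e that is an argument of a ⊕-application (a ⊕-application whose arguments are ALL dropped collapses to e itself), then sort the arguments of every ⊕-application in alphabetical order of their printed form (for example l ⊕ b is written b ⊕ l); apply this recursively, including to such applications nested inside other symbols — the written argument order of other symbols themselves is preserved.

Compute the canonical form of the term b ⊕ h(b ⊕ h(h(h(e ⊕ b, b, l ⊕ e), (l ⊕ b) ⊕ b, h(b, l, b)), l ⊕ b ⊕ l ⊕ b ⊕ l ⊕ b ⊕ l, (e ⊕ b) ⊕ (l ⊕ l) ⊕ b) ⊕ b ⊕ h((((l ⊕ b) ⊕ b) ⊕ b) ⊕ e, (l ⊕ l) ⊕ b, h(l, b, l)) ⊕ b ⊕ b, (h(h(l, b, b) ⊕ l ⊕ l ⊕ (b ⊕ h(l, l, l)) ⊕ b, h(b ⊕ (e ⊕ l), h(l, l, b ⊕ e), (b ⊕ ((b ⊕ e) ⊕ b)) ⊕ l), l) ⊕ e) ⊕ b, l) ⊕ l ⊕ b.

Inside:  h(b ⊕ h(h(h(e ⊕ b, b, l ⊕ e), (l ⊕ b) ⊕ b, h(b, l, b)), l ⊕ b ⊕ l ⊕ b ⊕ l ⊕ b ⊕ l, (e ⊕ b) ⊕ (l ⊕ l) ⊕ b) ⊕ b ⊕ h((((l ⊕ b) ⊕ b) ⊕ b) ⊕ e, (l ⊕ l) ⊕ b, h(l, b, l)) ⊕ b ⊕ b, (h(h(l, b, b) ⊕ l ⊕ l ⊕ (b ⊕ h(l, l, l)) ⊕ b, h(b ⊕ (e ⊕ l), h(l, l, b ⊕ e), (b ⊕ ((b ⊕ e) ⊕ b)) ⊕ l), l) ⊕ e) ⊕ b, l)  →  h(b ⊕ b ⊕ b ⊕ b ⊕ h(b ⊕ b ⊕ b ⊕ l, b ⊕ l ⊕ l, h(l, b, l)) ⊕ h(h(h(b, b, l), b ⊕ b ⊕ l, h(b, l, b)), b ⊕ b ⊕ b ⊕ l ⊕ l ⊕ l ⊕ l, b ⊕ b ⊕ l ⊕ l), b ⊕ h(b ⊕ b ⊕ h(l, b, b) ⊕ h(l, l, l) ⊕ l ⊕ l, h(b ⊕ l, h(l, l, b), b ⊕ b ⊕ b ⊕ l), l), l)
Order the arguments:  b ⊕ b ⊕ h(b ⊕ b ⊕ b ⊕ b ⊕ h(b ⊕ b ⊕ b ⊕ l, b ⊕ l ⊕ l, h(l, b, l)) ⊕ h(h(h(b, b, l), b ⊕ b ⊕ l, h(b, l, b)), b ⊕ b ⊕ b ⊕ l ⊕ l ⊕ l ⊕ l, b ⊕ b ⊕ l ⊕ l), b ⊕ h(b ⊕ b ⊕ h(l, b, b) ⊕ h(l, l, l) ⊕ l ⊕ l, h(b ⊕ l, h(l, l, b), b ⊕ b ⊕ b ⊕ l), l), l) ⊕ l

Answer: b ⊕ b ⊕ h(b ⊕ b ⊕ b ⊕ b ⊕ h(b ⊕ b ⊕ b ⊕ l, b ⊕ l ⊕ l, h(l, b, l)) ⊕ h(h(h(b, b, l), b ⊕ b ⊕ l, h(b, l, b)), b ⊕ b ⊕ b ⊕ l ⊕ l ⊕ l ⊕ l, b ⊕ b ⊕ l ⊕ l), b ⊕ h(b ⊕ b ⊕ h(l, b, b) ⊕ h(l, l, l) ⊕ l ⊕ l, h(b ⊕ l, h(l, l, b), b ⊕ b ⊕ b ⊕ l), l), l) ⊕ l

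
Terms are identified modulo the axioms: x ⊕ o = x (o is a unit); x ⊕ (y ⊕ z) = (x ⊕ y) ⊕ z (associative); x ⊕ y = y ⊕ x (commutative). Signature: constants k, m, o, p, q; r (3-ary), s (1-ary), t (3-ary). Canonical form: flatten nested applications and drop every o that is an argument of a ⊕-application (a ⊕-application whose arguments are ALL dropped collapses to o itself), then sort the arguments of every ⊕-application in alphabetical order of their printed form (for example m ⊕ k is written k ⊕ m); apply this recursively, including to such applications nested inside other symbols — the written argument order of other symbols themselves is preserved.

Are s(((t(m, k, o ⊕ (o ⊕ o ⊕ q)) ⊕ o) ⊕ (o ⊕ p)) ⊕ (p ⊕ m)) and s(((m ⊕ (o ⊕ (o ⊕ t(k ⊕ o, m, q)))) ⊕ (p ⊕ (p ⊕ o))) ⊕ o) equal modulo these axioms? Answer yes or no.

Left:  s(((t(m, k, o ⊕ (o ⊕ o ⊕ q)) ⊕ o) ⊕ (o ⊕ p)) ⊕ (p ⊕ m))
  Focus inside:  ((t(m, k, o ⊕ (o ⊕ o ⊕ q)) ⊕ o) ⊕ (o ⊕ p)) ⊕ (p ⊕ m)
  Un-nest:  t(m, k, o ⊕ (o ⊕ o ⊕ q)) ⊕ o ⊕ o ⊕ p ⊕ p ⊕ m
  Inside:  t(m, k, o ⊕ (o ⊕ o ⊕ q))  →  t(m, k, q)
  Unit:  drop o (×2)
  Order the arguments:  m ⊕ p ⊕ p ⊕ t(m, k, q)
  Rebuild:  s(m ⊕ p ⊕ p ⊕ t(m, k, q))
Right:  s(((m ⊕ (o ⊕ (o ⊕ t(k ⊕ o, m, q)))) ⊕ (p ⊕ (p ⊕ o))) ⊕ o)
  Focus inside:  ((m ⊕ (o ⊕ (o ⊕ t(k ⊕ o, m, q)))) ⊕ (p ⊕ (p ⊕ o))) ⊕ o
  Merge nested applications:  m ⊕ o ⊕ o ⊕ t(k ⊕ o, m, q) ⊕ p ⊕ p ⊕ o ⊕ o
  Canonicalize subterm:  t(k ⊕ o, m, q)  →  t(k, m, q)
  Unit:  drop o (×4)
  Sort:  m ⊕ p ⊕ p ⊕ t(k, m, q)
  Reassemble:  s(m ⊕ p ⊕ p ⊕ t(k, m, q))

Answer: no — s(m ⊕ p ⊕ p ⊕ t(m, k, q)) vs s(m ⊕ p ⊕ p ⊕ t(k, m, q))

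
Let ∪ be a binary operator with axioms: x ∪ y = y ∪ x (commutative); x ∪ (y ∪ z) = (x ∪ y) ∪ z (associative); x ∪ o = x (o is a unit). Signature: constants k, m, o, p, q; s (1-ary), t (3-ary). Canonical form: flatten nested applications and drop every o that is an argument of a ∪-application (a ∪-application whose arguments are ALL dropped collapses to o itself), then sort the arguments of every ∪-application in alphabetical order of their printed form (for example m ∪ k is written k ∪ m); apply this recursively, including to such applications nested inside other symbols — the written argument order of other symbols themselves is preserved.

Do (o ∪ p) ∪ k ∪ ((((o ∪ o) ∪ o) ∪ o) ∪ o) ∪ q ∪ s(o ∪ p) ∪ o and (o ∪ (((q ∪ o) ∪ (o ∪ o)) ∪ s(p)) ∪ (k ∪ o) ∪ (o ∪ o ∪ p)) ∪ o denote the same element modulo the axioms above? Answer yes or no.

Answer: yes — both canonical forms are k ∪ p ∪ q ∪ s(p)

Derivation:
Left:  (o ∪ p) ∪ k ∪ ((((o ∪ o) ∪ o) ∪ o) ∪ o) ∪ q ∪ s(o ∪ p) ∪ o
  Un-nest:  o ∪ p ∪ k ∪ o ∪ o ∪ o ∪ o ∪ o ∪ q ∪ s(o ∪ p) ∪ o
  Canonicalize subterm:  s(o ∪ p)  →  s(p)
  Unit:  drop o (×7)
  Sort:  k ∪ p ∪ q ∪ s(p)
Right:  (o ∪ (((q ∪ o) ∪ (o ∪ o)) ∪ s(p)) ∪ (k ∪ o) ∪ (o ∪ o ∪ p)) ∪ o
  Merge nested applications:  o ∪ q ∪ o ∪ o ∪ o ∪ s(p) ∪ k ∪ o ∪ o ∪ o ∪ p ∪ o
  Drop the unit:  drop o (×8)
  Sort arguments:  k ∪ p ∪ q ∪ s(p)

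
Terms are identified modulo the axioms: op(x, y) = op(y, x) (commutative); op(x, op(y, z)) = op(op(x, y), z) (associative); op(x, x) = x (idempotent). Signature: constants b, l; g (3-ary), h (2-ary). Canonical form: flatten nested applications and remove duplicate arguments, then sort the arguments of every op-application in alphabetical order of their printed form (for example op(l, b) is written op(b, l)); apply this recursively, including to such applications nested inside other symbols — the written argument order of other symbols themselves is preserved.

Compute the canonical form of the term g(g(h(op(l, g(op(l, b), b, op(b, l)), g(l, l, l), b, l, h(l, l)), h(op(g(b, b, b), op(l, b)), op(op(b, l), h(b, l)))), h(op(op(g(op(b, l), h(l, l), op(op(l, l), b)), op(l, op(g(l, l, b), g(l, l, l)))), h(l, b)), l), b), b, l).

Descend into:  op(op(g(op(b, l), h(l, l), op(op(l, l), b)), op(l, op(g(l, l, b), g(l, l, l)))), h(l, b))
Merge nested applications:  op(g(op(b, l), h(l, l), op(op(l, l), b)), l, g(l, l, b), g(l, l, l), h(l, b))
Simplify inside:  g(op(b, l), h(l, l), op(op(l, l), b))  →  g(op(b, l), h(l, l), op(b, l))
Order the arguments:  op(g(l, l, b), g(l, l, l), g(op(b, l), h(l, l), op(b, l)), h(l, b), l)
Put back:  g(g(h(op(b, g(l, l, l), g(op(b, l), b, op(b, l)), h(l, l), l), h(op(b, g(b, b, b), l), op(b, h(b, l), l))), h(op(g(l, l, b), g(l, l, l), g(op(b, l), h(l, l), op(b, l)), h(l, b), l), l), b), b, l)

Answer: g(g(h(op(b, g(l, l, l), g(op(b, l), b, op(b, l)), h(l, l), l), h(op(b, g(b, b, b), l), op(b, h(b, l), l))), h(op(g(l, l, b), g(l, l, l), g(op(b, l), h(l, l), op(b, l)), h(l, b), l), l), b), b, l)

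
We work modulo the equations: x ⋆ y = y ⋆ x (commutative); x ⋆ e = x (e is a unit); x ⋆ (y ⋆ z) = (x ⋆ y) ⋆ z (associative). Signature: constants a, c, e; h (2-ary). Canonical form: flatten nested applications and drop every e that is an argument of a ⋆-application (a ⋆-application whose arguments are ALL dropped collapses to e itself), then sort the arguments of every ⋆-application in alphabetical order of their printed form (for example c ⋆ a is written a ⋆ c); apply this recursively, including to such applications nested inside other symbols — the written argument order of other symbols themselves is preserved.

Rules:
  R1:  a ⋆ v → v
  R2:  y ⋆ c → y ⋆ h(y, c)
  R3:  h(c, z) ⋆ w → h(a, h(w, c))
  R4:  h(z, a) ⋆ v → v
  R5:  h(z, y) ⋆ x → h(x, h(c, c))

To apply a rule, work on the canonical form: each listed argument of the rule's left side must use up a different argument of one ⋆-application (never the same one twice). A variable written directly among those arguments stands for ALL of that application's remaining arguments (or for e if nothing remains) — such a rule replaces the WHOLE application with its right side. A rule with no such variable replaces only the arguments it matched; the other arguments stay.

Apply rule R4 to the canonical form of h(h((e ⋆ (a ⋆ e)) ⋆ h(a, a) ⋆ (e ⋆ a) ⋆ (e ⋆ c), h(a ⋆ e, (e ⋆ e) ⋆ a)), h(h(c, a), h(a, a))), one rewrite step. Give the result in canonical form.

Answer: h(h(a ⋆ a ⋆ c, h(a, a)), h(h(c, a), h(a, a)))

Derivation:
Canonical form:  h(h(a ⋆ a ⋆ c ⋆ h(a, a), h(a, a)), h(h(c, a), h(a, a)))
Match R4:  consume h(a, a);  v := a ⋆ a ⋆ c, z := a
The variable takes the whole remainder — replace the entire application.
Giving:  h(h(a ⋆ a ⋆ c, h(a, a)), h(h(c, a), h(a, a)))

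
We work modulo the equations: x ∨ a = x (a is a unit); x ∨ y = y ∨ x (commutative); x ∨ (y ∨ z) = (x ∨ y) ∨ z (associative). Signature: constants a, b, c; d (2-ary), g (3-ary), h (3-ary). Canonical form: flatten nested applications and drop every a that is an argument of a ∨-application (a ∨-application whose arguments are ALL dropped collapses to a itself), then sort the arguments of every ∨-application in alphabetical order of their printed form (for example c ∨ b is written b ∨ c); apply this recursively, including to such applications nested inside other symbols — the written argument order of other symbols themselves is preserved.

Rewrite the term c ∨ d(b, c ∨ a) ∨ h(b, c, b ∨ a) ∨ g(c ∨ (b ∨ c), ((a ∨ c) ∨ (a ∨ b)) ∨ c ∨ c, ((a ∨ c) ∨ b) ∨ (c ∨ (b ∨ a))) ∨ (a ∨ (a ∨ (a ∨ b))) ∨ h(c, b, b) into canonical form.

Flatten:  c ∨ d(b, c ∨ a) ∨ h(b, c, b ∨ a) ∨ g(c ∨ (b ∨ c), ((a ∨ c) ∨ (a ∨ b)) ∨ c ∨ c, ((a ∨ c) ∨ b) ∨ (c ∨ (b ∨ a))) ∨ a ∨ a ∨ a ∨ b ∨ h(c, b, b)
Simplify inside:  d(b, c ∨ a)  →  d(b, c)
Simplify inside:  h(b, c, b ∨ a)  →  h(b, c, b)
Inside:  g(c ∨ (b ∨ c), ((a ∨ c) ∨ (a ∨ b)) ∨ c ∨ c, ((a ∨ c) ∨ b) ∨ (c ∨ (b ∨ a)))  →  g(b ∨ c ∨ c, b ∨ c ∨ c ∨ c, b ∨ b ∨ c ∨ c)
Drop the unit:  drop a (×3)
Sort arguments:  b ∨ c ∨ d(b, c) ∨ g(b ∨ c ∨ c, b ∨ c ∨ c ∨ c, b ∨ b ∨ c ∨ c) ∨ h(b, c, b) ∨ h(c, b, b)

Answer: b ∨ c ∨ d(b, c) ∨ g(b ∨ c ∨ c, b ∨ c ∨ c ∨ c, b ∨ b ∨ c ∨ c) ∨ h(b, c, b) ∨ h(c, b, b)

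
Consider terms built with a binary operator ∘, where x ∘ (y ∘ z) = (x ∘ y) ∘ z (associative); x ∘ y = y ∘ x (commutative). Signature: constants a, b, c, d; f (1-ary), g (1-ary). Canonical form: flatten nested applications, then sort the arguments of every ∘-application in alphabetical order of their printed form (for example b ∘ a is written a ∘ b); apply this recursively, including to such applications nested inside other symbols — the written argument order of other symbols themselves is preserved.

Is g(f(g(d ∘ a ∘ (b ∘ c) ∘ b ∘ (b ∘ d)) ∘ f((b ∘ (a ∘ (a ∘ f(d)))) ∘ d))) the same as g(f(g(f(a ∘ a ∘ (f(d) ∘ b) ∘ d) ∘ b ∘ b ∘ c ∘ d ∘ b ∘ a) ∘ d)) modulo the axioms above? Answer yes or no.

Answer: no — g(f(f(a ∘ a ∘ b ∘ d ∘ f(d)) ∘ g(a ∘ b ∘ b ∘ b ∘ c ∘ d ∘ d))) vs g(f(d ∘ g(a ∘ b ∘ b ∘ b ∘ c ∘ d ∘ f(a ∘ a ∘ b ∘ d ∘ f(d)))))

Derivation:
Left:  g(f(g(d ∘ a ∘ (b ∘ c) ∘ b ∘ (b ∘ d)) ∘ f((b ∘ (a ∘ (a ∘ f(d)))) ∘ d)))
  Work inside:  g(d ∘ a ∘ (b ∘ c) ∘ b ∘ (b ∘ d)) ∘ f((b ∘ (a ∘ (a ∘ f(d)))) ∘ d)
  Canonicalize subterm:  g(d ∘ a ∘ (b ∘ c) ∘ b ∘ (b ∘ d))  →  g(a ∘ b ∘ b ∘ b ∘ c ∘ d ∘ d)
  Inside:  f((b ∘ (a ∘ (a ∘ f(d)))) ∘ d)  →  f(a ∘ a ∘ b ∘ d ∘ f(d))
  Sort arguments:  f(a ∘ a ∘ b ∘ d ∘ f(d)) ∘ g(a ∘ b ∘ b ∘ b ∘ c ∘ d ∘ d)
  Rebuild:  g(f(f(a ∘ a ∘ b ∘ d ∘ f(d)) ∘ g(a ∘ b ∘ b ∘ b ∘ c ∘ d ∘ d)))
Right:  g(f(g(f(a ∘ a ∘ (f(d) ∘ b) ∘ d) ∘ b ∘ b ∘ c ∘ d ∘ b ∘ a) ∘ d))
  Work inside:  g(f(a ∘ a ∘ (f(d) ∘ b) ∘ d) ∘ b ∘ b ∘ c ∘ d ∘ b ∘ a) ∘ d
  Canonicalize subterm:  g(f(a ∘ a ∘ (f(d) ∘ b) ∘ d) ∘ b ∘ b ∘ c ∘ d ∘ b ∘ a)  →  g(a ∘ b ∘ b ∘ b ∘ c ∘ d ∘ f(a ∘ a ∘ b ∘ d ∘ f(d)))
  Sort arguments:  d ∘ g(a ∘ b ∘ b ∘ b ∘ c ∘ d ∘ f(a ∘ a ∘ b ∘ d ∘ f(d)))
  Reassemble:  g(f(d ∘ g(a ∘ b ∘ b ∘ b ∘ c ∘ d ∘ f(a ∘ a ∘ b ∘ d ∘ f(d)))))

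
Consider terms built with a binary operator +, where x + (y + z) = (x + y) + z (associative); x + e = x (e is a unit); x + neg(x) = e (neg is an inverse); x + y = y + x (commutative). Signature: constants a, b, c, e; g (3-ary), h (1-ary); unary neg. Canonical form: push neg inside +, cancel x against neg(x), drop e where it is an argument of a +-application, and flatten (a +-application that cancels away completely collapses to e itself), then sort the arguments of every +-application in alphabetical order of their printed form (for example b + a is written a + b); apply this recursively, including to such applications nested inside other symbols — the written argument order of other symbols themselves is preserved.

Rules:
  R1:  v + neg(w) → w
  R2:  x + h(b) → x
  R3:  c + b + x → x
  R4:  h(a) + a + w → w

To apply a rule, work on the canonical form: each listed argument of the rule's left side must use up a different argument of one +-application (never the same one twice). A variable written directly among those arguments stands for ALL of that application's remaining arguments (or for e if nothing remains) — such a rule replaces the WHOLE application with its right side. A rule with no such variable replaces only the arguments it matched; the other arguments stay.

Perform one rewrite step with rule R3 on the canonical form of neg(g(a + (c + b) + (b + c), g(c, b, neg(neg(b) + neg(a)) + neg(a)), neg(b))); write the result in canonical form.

Answer: neg(g(a + b + c, g(c, b, b), neg(b)))

Derivation:
Canonical form:  neg(g(a + b + b + c + c, g(c, b, b), neg(b)))
Apply R3:  consuming b, c;  x := a + b + c
The variable takes the whole remainder — replace the entire application.
Giving:  neg(g(a + b + c, g(c, b, b), neg(b)))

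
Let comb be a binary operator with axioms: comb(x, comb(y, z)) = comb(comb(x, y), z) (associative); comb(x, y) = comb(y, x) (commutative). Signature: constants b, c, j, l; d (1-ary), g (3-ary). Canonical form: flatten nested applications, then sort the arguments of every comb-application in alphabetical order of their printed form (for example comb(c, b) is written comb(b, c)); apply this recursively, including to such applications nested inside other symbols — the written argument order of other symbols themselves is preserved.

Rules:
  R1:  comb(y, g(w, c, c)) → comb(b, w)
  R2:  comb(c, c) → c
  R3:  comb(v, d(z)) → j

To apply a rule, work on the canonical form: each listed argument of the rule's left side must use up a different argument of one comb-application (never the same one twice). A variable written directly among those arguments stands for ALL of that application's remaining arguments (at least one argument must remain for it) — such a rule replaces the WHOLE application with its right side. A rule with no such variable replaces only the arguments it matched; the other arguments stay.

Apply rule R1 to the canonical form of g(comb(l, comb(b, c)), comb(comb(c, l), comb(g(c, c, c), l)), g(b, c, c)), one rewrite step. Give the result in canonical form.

Answer: g(comb(b, c, l), comb(b, c), g(b, c, c))

Derivation:
Canonical form:  g(comb(b, c, l), comb(c, g(c, c, c), l, l), g(b, c, c))
Match R1:  consume g(c, c, c);  w := c, y := comb(c, l, l)
The variable takes the whole remainder — replace the entire application.
Result:  g(comb(b, c, l), comb(b, c), g(b, c, c))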